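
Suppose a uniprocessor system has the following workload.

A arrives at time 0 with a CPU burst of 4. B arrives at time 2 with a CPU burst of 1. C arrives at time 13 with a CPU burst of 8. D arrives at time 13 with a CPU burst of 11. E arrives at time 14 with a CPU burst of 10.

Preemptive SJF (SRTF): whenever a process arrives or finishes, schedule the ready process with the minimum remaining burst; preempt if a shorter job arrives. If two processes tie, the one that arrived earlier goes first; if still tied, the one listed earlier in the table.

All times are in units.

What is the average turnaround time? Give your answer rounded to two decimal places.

Timeline: | A 0-2 | B 2-3 | A 3-5 | idle 5-13 | C 13-21 | E 21-31 | D 31-42 |
Completion: A=5  B=3  C=21  D=42  E=31
Turnaround times: A=5, B=1, C=8, D=29, E=17
Average turnaround = (5+1+8+29+17) / 5 = 60/5 = 12.00

12.00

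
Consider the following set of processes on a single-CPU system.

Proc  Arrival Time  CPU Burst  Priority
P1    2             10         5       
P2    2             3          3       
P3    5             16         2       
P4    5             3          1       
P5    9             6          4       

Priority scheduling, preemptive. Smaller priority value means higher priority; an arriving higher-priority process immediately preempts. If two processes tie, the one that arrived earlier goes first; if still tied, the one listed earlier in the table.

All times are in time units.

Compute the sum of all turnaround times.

Gantt: | idle 0-2 | P2 2-5 | P4 5-8 | P3 8-24 | P5 24-30 | P1 30-40 |
Completion: P1=40  P2=5  P3=24  P4=8  P5=30
Turnaround = completion − arrival: P1=38, P2=3, P3=19, P4=3, P5=21
Total turnaround = 38 + 3 + 19 + 3 + 21 = 84

84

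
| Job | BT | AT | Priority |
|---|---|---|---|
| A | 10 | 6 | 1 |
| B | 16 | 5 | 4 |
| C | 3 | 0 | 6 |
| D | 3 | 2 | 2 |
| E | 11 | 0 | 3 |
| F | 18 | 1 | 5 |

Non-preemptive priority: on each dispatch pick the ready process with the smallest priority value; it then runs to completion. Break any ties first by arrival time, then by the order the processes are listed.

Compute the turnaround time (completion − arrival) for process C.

61

Timeline: | E 0-11 | A 11-21 | D 21-24 | B 24-40 | F 40-58 | C 58-61 |
Completion: A=21  B=40  C=61  D=24  E=11  F=58
Turnaround (C−A): A=15  B=35  C=61  D=22  E=11  F=57
Turnaround(C) = completion − arrival = 61 − 0 = 61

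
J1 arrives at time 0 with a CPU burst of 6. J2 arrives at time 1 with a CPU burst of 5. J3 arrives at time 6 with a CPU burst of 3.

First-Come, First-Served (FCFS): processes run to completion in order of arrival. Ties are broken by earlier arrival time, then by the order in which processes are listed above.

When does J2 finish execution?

11

Schedule: | J1 0-6 | J2 6-11 | J3 11-14 |
Completion: J1=6  J2=11  J3=14
Turnaround (C−A): J1=6  J2=10  J3=8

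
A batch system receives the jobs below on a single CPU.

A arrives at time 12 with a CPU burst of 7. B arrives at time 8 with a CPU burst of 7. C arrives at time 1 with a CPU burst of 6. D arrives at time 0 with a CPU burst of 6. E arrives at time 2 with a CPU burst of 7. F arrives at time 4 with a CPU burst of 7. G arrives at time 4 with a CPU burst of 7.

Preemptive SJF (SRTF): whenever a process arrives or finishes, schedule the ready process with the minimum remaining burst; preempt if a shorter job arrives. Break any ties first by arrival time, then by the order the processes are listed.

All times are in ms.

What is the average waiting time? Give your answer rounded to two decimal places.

Timeline: | D 0-6 | C 6-12 | E 12-19 | F 19-26 | G 26-33 | B 33-40 | A 40-47 |
Completion: A=47  B=40  C=12  D=6  E=19  F=26  G=33
Turnaround (C−A): A=35  B=32  C=11  D=6  E=17  F=22  G=29
Waiting times: A=28, B=25, C=5, D=0, E=10, F=15, G=22
Average waiting = (28+25+5+0+10+15+22) / 7 = 105/7 = 15.00

15.00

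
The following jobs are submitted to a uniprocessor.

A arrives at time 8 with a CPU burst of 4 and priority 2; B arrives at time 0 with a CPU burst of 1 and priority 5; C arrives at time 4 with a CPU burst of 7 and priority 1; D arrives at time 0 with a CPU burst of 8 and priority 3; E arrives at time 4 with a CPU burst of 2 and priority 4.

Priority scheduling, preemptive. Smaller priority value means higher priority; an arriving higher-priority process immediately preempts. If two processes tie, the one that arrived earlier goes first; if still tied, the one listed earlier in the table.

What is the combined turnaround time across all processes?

Timeline: | D 0-4 | C 4-11 | A 11-15 | D 15-19 | E 19-21 | B 21-22 |
Completion: A=15  B=22  C=11  D=19  E=21
Turnaround (C−A): A=7  B=22  C=7  D=19  E=17
Turnaround = completion − arrival: A=7, B=22, C=7, D=19, E=17
Total turnaround = 7 + 22 + 7 + 19 + 17 = 72

72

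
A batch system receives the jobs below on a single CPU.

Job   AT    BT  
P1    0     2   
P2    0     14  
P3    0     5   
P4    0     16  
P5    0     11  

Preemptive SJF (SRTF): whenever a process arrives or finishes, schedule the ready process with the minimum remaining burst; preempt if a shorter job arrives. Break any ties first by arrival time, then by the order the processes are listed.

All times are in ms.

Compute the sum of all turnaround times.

Gantt: | P1 0-2 | P3 2-7 | P5 7-18 | P2 18-32 | P4 32-48 |
Completion: P1=2  P2=32  P3=7  P4=48  P5=18
Turnaround (C−A): P1=2  P2=32  P3=7  P4=48  P5=18
Turnaround = completion − arrival: P1=2, P2=32, P3=7, P4=48, P5=18
Total turnaround = 2 + 32 + 7 + 48 + 18 = 107

107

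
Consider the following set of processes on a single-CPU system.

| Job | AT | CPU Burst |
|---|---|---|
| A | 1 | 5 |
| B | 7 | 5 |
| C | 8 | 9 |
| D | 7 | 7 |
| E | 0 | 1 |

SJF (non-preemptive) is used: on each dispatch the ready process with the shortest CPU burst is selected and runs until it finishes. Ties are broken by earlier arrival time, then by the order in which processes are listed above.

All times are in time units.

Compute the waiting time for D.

Timeline: | E 0-1 | A 1-6 | idle 6-7 | B 7-12 | D 12-19 | C 19-28 |
Completion: A=6  B=12  C=28  D=19  E=1
Turnaround (C−A): A=5  B=5  C=20  D=12  E=1
Waiting(D) = turnaround − burst = 12 − 7 = 5

5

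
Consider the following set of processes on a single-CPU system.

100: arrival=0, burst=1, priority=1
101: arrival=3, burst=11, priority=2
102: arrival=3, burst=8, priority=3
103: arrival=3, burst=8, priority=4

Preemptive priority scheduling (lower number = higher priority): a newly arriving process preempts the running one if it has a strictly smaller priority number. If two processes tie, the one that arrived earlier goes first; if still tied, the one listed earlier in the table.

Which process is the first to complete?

Timeline: | 100 0-1 | idle 1-3 | 101 3-14 | 102 14-22 | 103 22-30 |
Completion: 100=1  101=14  102=22  103=30
Finish order: 100 → 101 → 102 → 103

100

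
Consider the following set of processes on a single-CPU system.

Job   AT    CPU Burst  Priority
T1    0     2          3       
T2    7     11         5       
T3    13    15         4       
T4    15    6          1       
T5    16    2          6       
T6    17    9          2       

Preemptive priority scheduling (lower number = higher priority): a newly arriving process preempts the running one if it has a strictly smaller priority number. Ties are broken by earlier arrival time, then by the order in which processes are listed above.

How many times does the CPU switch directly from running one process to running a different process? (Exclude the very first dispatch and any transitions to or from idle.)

Timeline: | T1 0-2 | idle 2-7 | T2 7-13 | T3 13-15 | T4 15-21 | T6 21-30 | T3 30-43 | T2 43-48 | T5 48-50 |
Completion: T1=2  T2=48  T3=43  T4=21  T5=50  T6=30
Turnaround (C−A): T1=2  T2=41  T3=30  T4=6  T5=34  T6=13

6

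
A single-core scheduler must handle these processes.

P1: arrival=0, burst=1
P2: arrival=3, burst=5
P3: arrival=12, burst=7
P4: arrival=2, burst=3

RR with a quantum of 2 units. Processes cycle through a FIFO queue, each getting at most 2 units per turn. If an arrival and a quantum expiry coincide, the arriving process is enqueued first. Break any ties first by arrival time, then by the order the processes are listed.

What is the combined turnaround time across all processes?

20

Timeline: | P1 0-1 | idle 1-2 | P4 2-4 | P2 4-6 | P4 6-7 | P2 7-10 | idle 10-12 | P3 12-19 |
Completion: P1=1  P2=10  P3=19  P4=7
Turnaround (C−A): P1=1  P2=7  P3=7  P4=5
Turnaround = completion − arrival: P1=1, P2=7, P3=7, P4=5
Total turnaround = 1 + 7 + 7 + 5 = 20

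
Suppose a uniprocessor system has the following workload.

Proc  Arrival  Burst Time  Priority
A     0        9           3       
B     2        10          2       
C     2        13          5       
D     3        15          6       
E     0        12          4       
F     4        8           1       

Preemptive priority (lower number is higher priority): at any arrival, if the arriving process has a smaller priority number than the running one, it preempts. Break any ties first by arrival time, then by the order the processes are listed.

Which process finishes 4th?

E

Timeline: | A 0-2 | B 2-4 | F 4-12 | B 12-20 | A 20-27 | E 27-39 | C 39-52 | D 52-67 |
Completion: A=27  B=20  C=52  D=67  E=39  F=12
Turnaround (C−A): A=27  B=18  C=50  D=64  E=39  F=8
Finish order: F → B → A → E → C → D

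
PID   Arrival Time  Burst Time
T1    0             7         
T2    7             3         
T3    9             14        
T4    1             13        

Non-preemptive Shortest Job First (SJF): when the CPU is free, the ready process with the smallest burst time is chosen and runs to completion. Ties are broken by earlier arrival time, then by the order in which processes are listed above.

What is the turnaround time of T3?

Gantt: | T1 0-7 | T2 7-10 | T4 10-23 | T3 23-37 |
Completion: T1=7  T2=10  T3=37  T4=23
Turnaround(T3) = completion − arrival = 37 − 9 = 28

28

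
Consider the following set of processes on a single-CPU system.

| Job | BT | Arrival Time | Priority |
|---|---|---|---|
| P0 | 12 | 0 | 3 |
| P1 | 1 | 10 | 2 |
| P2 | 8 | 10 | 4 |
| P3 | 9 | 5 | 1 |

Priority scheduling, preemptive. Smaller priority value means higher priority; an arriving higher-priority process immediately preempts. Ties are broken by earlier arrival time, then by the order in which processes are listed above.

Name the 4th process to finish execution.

P2

Gantt: | P0 0-5 | P3 5-14 | P1 14-15 | P0 15-22 | P2 22-30 |
Completion: P0=22  P1=15  P2=30  P3=14
Turnaround (C−A): P0=22  P1=5  P2=20  P3=9
Finish order: P3 → P1 → P0 → P2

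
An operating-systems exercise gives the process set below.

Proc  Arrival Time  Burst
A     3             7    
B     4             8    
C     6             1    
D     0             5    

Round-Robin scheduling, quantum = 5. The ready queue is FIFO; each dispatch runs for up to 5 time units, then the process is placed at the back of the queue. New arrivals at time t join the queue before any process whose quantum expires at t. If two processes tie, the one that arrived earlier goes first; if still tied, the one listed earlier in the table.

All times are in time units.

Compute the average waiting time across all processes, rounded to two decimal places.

6.50

Timeline: | D 0-5 | A 5-10 | B 10-15 | C 15-16 | A 16-18 | B 18-21 |
Completion: A=18  B=21  C=16  D=5
Turnaround (C−A): A=15  B=17  C=10  D=5
Waiting times: A=8, B=9, C=9, D=0
Average waiting = (8+9+9+0) / 4 = 26/4 = 6.50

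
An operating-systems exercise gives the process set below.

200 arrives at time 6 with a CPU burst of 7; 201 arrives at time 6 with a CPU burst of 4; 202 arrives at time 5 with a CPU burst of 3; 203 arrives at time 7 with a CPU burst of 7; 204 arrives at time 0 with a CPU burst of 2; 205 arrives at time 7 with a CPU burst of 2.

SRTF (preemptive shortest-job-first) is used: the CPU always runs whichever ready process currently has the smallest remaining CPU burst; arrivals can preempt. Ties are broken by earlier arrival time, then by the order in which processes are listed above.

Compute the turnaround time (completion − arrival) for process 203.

21

Gantt: | 204 0-2 | idle 2-5 | 202 5-8 | 205 8-10 | 201 10-14 | 200 14-21 | 203 21-28 |
Completion: 200=21  201=14  202=8  203=28  204=2  205=10
Turnaround (C−A): 200=15  201=8  202=3  203=21  204=2  205=3
Turnaround(203) = completion − arrival = 28 − 7 = 21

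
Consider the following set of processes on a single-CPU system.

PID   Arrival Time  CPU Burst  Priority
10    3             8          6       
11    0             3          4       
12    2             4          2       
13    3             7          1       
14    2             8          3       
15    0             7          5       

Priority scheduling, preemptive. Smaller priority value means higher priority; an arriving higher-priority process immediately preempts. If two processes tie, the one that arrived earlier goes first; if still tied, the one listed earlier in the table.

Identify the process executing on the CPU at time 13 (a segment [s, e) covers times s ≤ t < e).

14

Gantt: | 11 0-2 | 12 2-3 | 13 3-10 | 12 10-13 | 14 13-21 | 11 21-22 | 15 22-29 | 10 29-37 |
Completion: 10=37  11=22  12=13  13=10  14=21  15=29
Turnaround (C−A): 10=34  11=22  12=11  13=7  14=19  15=29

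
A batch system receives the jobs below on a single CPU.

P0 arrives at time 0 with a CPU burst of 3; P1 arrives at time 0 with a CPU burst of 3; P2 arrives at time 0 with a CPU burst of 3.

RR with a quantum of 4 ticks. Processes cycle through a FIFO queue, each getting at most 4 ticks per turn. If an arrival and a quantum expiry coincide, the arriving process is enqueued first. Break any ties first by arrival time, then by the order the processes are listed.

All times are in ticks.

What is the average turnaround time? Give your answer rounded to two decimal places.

6.00

Schedule: | P0 0-3 | P1 3-6 | P2 6-9 |
Completion: P0=3  P1=6  P2=9
Turnaround times: P0=3, P1=6, P2=9
Average turnaround = (3+6+9) / 3 = 18/3 = 6.00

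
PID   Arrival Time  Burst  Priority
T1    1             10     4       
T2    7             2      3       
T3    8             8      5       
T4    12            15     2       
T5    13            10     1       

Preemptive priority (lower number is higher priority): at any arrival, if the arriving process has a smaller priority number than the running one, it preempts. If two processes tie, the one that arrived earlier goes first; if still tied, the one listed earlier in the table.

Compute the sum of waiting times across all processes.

Gantt: | idle 0-1 | T1 1-7 | T2 7-9 | T1 9-12 | T4 12-13 | T5 13-23 | T4 23-37 | T1 37-38 | T3 38-46 |
Completion: T1=38  T2=9  T3=46  T4=37  T5=23
Waiting = turnaround − burst: T1=27, T2=0, T3=30, T4=10, T5=0
Total waiting = 27 + 0 + 30 + 10 + 0 = 67

67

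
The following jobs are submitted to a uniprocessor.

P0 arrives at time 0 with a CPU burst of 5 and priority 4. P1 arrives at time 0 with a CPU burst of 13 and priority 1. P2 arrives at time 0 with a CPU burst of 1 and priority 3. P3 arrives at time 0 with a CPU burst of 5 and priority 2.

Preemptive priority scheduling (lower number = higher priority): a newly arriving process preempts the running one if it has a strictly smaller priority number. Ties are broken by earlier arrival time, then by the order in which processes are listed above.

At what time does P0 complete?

Timeline: | P1 0-13 | P3 13-18 | P2 18-19 | P0 19-24 |
Completion: P0=24  P1=13  P2=19  P3=18
Turnaround (C−A): P0=24  P1=13  P2=19  P3=18

24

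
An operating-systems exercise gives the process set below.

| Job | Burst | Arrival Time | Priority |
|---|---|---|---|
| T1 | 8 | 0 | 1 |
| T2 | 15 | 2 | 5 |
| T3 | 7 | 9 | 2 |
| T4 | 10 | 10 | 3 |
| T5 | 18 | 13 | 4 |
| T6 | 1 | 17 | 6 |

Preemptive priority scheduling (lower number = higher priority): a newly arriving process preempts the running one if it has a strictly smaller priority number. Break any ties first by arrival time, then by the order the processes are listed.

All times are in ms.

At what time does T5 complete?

44

Gantt: | T1 0-8 | T2 8-9 | T3 9-16 | T4 16-26 | T5 26-44 | T2 44-58 | T6 58-59 |
Completion: T1=8  T2=58  T3=16  T4=26  T5=44  T6=59
Turnaround (C−A): T1=8  T2=56  T3=7  T4=16  T5=31  T6=42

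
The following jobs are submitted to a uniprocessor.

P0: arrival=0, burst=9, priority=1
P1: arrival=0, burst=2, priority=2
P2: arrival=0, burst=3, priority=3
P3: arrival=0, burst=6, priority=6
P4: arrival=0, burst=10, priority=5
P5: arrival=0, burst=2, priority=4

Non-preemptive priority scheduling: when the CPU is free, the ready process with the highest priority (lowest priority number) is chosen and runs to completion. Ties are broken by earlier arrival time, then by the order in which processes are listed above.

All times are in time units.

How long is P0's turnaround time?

Gantt: | P0 0-9 | P1 9-11 | P2 11-14 | P5 14-16 | P4 16-26 | P3 26-32 |
Completion: P0=9  P1=11  P2=14  P3=32  P4=26  P5=16
Turnaround (C−A): P0=9  P1=11  P2=14  P3=32  P4=26  P5=16
Turnaround(P0) = completion − arrival = 9 − 0 = 9

9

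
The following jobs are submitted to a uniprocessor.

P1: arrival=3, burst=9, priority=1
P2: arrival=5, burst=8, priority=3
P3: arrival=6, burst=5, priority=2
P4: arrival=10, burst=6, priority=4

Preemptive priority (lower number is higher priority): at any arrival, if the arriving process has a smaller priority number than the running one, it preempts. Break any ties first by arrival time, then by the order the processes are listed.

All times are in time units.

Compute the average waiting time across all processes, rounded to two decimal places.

Timeline: | idle 0-3 | P1 3-12 | P3 12-17 | P2 17-25 | P4 25-31 |
Completion: P1=12  P2=25  P3=17  P4=31
Waiting times: P1=0, P2=12, P3=6, P4=15
Average waiting = (0+12+6+15) / 4 = 33/4 = 8.25

8.25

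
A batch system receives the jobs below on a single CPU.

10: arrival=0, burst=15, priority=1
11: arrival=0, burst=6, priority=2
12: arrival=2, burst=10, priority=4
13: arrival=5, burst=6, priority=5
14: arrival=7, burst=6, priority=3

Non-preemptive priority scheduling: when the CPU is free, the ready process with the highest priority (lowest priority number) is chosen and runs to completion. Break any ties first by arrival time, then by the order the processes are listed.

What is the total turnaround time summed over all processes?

Gantt: | 10 0-15 | 11 15-21 | 14 21-27 | 12 27-37 | 13 37-43 |
Completion: 10=15  11=21  12=37  13=43  14=27
Turnaround (C−A): 10=15  11=21  12=35  13=38  14=20
Turnaround = completion − arrival: 10=15, 11=21, 12=35, 13=38, 14=20
Total turnaround = 15 + 21 + 35 + 38 + 20 = 129

129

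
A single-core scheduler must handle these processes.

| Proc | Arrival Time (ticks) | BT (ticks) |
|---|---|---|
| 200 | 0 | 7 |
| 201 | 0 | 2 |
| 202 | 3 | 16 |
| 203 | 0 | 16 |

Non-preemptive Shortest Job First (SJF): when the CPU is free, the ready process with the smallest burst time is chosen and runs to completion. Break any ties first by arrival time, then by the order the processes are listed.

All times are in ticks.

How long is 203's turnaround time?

Timeline: | 201 0-2 | 200 2-9 | 203 9-25 | 202 25-41 |
Completion: 200=9  201=2  202=41  203=25
Turnaround (C−A): 200=9  201=2  202=38  203=25
Turnaround(203) = completion − arrival = 25 − 0 = 25

25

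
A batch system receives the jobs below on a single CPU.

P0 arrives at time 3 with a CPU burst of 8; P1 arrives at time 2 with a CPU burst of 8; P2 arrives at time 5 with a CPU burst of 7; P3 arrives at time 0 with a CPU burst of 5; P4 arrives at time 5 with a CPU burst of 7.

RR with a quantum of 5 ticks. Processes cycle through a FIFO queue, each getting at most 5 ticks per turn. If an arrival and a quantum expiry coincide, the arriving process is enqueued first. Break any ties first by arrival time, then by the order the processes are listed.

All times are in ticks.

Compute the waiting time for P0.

20

Timeline: | P3 0-5 | P1 5-10 | P0 10-15 | P2 15-20 | P4 20-25 | P1 25-28 | P0 28-31 | P2 31-33 | P4 33-35 |
Completion: P0=31  P1=28  P2=33  P3=5  P4=35
Waiting(P0) = turnaround − burst = 28 − 8 = 20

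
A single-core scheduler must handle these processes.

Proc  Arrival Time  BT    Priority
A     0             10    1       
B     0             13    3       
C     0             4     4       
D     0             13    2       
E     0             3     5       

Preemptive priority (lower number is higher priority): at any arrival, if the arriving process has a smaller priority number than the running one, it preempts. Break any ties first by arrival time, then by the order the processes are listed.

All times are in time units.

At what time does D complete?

Gantt: | A 0-10 | D 10-23 | B 23-36 | C 36-40 | E 40-43 |
Completion: A=10  B=36  C=40  D=23  E=43
Turnaround (C−A): A=10  B=36  C=40  D=23  E=43

23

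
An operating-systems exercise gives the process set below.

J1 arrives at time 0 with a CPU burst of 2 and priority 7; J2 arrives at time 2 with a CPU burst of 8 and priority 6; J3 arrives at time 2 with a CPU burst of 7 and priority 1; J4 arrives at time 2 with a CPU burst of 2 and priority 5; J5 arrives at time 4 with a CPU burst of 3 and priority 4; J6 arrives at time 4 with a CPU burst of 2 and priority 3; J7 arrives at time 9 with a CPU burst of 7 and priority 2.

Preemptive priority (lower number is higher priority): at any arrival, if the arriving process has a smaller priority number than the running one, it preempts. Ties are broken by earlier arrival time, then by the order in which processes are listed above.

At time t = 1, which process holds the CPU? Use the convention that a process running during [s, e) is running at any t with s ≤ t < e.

J1

Timeline: | J1 0-2 | J3 2-9 | J7 9-16 | J6 16-18 | J5 18-21 | J4 21-23 | J2 23-31 |
Completion: J1=2  J2=31  J3=9  J4=23  J5=21  J6=18  J7=16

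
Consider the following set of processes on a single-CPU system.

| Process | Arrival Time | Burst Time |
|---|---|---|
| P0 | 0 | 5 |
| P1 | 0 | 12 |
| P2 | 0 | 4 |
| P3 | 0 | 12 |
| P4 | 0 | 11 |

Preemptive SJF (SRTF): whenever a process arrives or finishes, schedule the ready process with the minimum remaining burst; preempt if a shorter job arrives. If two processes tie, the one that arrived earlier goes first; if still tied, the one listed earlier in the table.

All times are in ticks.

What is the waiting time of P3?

Timeline: | P2 0-4 | P0 4-9 | P4 9-20 | P1 20-32 | P3 32-44 |
Completion: P0=9  P1=32  P2=4  P3=44  P4=20
Waiting(P3) = turnaround − burst = 44 − 12 = 32

32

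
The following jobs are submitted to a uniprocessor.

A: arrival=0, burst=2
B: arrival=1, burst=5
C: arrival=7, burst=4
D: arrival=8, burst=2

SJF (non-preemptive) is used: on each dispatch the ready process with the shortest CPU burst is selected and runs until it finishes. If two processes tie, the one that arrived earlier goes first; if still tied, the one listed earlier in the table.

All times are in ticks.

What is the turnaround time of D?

Timeline: | A 0-2 | B 2-7 | C 7-11 | D 11-13 |
Completion: A=2  B=7  C=11  D=13
Turnaround (C−A): A=2  B=6  C=4  D=5
Turnaround(D) = completion − arrival = 13 − 8 = 5

5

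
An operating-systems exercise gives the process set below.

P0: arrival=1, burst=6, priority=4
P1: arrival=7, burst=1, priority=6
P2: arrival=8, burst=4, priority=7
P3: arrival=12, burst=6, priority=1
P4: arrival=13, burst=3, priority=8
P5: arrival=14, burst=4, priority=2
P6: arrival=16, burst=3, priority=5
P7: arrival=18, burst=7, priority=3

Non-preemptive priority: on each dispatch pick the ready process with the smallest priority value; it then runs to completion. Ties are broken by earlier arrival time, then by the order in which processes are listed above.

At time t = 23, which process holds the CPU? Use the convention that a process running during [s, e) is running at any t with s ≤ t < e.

P7

Gantt: | idle 0-1 | P0 1-7 | P1 7-8 | P2 8-12 | P3 12-18 | P5 18-22 | P7 22-29 | P6 29-32 | P4 32-35 |
Completion: P0=7  P1=8  P2=12  P3=18  P4=35  P5=22  P6=32  P7=29
Turnaround (C−A): P0=6  P1=1  P2=4  P3=6  P4=22  P5=8  P6=16  P7=11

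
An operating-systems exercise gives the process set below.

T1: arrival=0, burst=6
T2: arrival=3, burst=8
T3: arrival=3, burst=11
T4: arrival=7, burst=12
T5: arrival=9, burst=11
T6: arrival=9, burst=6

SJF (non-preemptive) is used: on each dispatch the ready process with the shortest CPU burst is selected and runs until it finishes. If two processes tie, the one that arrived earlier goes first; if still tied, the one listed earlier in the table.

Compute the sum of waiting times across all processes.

82

Gantt: | T1 0-6 | T2 6-14 | T6 14-20 | T3 20-31 | T5 31-42 | T4 42-54 |
Completion: T1=6  T2=14  T3=31  T4=54  T5=42  T6=20
Waiting = turnaround − burst: T1=0, T2=3, T3=17, T4=35, T5=22, T6=5
Total waiting = 0 + 3 + 17 + 35 + 22 + 5 = 82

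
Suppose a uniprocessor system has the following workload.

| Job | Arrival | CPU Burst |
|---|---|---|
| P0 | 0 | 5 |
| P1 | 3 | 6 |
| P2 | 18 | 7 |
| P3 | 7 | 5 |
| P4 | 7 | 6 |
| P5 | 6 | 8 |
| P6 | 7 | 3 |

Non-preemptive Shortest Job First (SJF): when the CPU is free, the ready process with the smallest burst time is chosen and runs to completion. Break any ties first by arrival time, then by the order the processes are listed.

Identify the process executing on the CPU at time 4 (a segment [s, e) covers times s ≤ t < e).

P0

Gantt: | P0 0-5 | P1 5-11 | P6 11-14 | P3 14-19 | P4 19-25 | P2 25-32 | P5 32-40 |
Completion: P0=5  P1=11  P2=32  P3=19  P4=25  P5=40  P6=14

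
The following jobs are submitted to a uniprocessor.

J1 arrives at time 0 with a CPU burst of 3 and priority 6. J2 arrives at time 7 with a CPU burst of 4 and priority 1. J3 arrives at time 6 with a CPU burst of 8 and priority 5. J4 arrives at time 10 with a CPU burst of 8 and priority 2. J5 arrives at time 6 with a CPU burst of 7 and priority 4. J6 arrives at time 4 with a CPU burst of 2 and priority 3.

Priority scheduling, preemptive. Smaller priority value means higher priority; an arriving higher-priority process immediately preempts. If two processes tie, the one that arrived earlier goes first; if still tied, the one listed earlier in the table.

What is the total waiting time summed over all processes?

Timeline: | J1 0-3 | idle 3-4 | J6 4-6 | J5 6-7 | J2 7-11 | J4 11-19 | J5 19-25 | J3 25-33 |
Completion: J1=3  J2=11  J3=33  J4=19  J5=25  J6=6
Turnaround (C−A): J1=3  J2=4  J3=27  J4=9  J5=19  J6=2
Waiting = turnaround − burst: J1=0, J2=0, J3=19, J4=1, J5=12, J6=0
Total waiting = 0 + 0 + 19 + 1 + 12 + 0 = 32

32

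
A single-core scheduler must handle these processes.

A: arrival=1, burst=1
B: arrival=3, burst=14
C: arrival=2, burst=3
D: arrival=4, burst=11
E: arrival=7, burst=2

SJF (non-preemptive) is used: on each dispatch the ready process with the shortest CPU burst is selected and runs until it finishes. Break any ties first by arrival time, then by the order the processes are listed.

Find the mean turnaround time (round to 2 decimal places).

11.20

Schedule: | idle 0-1 | A 1-2 | C 2-5 | D 5-16 | E 16-18 | B 18-32 |
Completion: A=2  B=32  C=5  D=16  E=18
Turnaround (C−A): A=1  B=29  C=3  D=12  E=11
Turnaround times: A=1, B=29, C=3, D=12, E=11
Average turnaround = (1+29+3+12+11) / 5 = 56/5 = 11.20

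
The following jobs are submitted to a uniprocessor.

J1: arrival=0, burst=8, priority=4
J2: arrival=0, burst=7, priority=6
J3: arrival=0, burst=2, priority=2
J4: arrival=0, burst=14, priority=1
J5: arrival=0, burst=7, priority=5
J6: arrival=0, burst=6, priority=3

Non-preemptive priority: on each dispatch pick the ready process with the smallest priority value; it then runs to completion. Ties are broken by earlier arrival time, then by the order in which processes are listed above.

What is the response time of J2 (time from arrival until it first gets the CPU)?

37

Schedule: | J4 0-14 | J3 14-16 | J6 16-22 | J1 22-30 | J5 30-37 | J2 37-44 |
Completion: J1=30  J2=44  J3=16  J4=14  J5=37  J6=22
Turnaround (C−A): J1=30  J2=44  J3=16  J4=14  J5=37  J6=22
Response(J2) = first start − arrival = 37 − 0 = 37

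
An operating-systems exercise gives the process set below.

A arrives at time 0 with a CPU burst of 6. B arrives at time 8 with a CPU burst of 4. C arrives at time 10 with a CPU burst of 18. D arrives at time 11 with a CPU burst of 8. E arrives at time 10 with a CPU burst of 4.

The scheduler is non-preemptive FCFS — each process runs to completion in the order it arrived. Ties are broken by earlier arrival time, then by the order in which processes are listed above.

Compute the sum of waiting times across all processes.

45

Timeline: | A 0-6 | idle 6-8 | B 8-12 | C 12-30 | E 30-34 | D 34-42 |
Completion: A=6  B=12  C=30  D=42  E=34
Turnaround (C−A): A=6  B=4  C=20  D=31  E=24
Waiting = turnaround − burst: A=0, B=0, C=2, D=23, E=20
Total waiting = 0 + 0 + 2 + 23 + 20 = 45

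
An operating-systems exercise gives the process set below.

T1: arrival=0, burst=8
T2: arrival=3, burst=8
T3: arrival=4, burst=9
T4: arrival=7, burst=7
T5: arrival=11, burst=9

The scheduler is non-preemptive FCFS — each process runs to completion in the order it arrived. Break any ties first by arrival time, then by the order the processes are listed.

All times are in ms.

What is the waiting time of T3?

12

Timeline: | T1 0-8 | T2 8-16 | T3 16-25 | T4 25-32 | T5 32-41 |
Completion: T1=8  T2=16  T3=25  T4=32  T5=41
Turnaround (C−A): T1=8  T2=13  T3=21  T4=25  T5=30
Waiting(T3) = turnaround − burst = 21 − 9 = 12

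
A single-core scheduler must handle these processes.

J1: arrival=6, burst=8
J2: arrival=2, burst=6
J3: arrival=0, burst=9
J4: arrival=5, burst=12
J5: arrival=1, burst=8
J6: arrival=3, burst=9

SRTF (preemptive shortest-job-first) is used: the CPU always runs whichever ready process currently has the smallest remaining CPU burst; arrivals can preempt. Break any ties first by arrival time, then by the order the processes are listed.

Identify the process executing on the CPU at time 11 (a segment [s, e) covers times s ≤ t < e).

Gantt: | J3 0-2 | J2 2-8 | J3 8-15 | J5 15-23 | J1 23-31 | J6 31-40 | J4 40-52 |
Completion: J1=31  J2=8  J3=15  J4=52  J5=23  J6=40

J3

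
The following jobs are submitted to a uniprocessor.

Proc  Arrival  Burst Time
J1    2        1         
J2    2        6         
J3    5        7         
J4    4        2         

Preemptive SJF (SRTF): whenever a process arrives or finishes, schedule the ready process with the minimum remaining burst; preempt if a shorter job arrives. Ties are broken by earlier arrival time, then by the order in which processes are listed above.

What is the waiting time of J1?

Timeline: | idle 0-2 | J1 2-3 | J2 3-4 | J4 4-6 | J2 6-11 | J3 11-18 |
Completion: J1=3  J2=11  J3=18  J4=6
Waiting(J1) = turnaround − burst = 1 − 1 = 0

0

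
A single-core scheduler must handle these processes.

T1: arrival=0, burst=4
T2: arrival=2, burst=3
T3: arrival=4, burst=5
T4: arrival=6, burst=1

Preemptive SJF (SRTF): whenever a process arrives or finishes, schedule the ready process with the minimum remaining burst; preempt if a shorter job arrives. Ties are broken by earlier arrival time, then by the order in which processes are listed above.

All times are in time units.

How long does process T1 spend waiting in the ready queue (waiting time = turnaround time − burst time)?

0

Schedule: | T1 0-4 | T2 4-7 | T4 7-8 | T3 8-13 |
Completion: T1=4  T2=7  T3=13  T4=8
Turnaround (C−A): T1=4  T2=5  T3=9  T4=2
Waiting(T1) = turnaround − burst = 4 − 4 = 0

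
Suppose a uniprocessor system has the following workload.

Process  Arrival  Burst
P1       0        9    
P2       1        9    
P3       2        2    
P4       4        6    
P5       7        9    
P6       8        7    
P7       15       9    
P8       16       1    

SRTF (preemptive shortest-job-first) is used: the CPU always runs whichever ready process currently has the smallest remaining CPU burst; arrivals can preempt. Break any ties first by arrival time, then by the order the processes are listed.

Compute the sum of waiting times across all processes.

98

Timeline: | P1 0-2 | P3 2-4 | P4 4-10 | P1 10-17 | P8 17-18 | P6 18-25 | P2 25-34 | P5 34-43 | P7 43-52 |
Completion: P1=17  P2=34  P3=4  P4=10  P5=43  P6=25  P7=52  P8=18
Waiting = turnaround − burst: P1=8, P2=24, P3=0, P4=0, P5=27, P6=10, P7=28, P8=1
Total waiting = 8 + 24 + 0 + 0 + 27 + 10 + 28 + 1 = 98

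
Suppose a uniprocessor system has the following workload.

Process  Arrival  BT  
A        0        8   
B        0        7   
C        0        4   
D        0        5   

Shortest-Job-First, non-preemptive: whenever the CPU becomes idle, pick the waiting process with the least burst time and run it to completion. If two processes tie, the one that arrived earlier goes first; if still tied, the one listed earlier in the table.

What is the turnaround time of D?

Timeline: | C 0-4 | D 4-9 | B 9-16 | A 16-24 |
Completion: A=24  B=16  C=4  D=9
Turnaround (C−A): A=24  B=16  C=4  D=9
Turnaround(D) = completion − arrival = 9 − 0 = 9

9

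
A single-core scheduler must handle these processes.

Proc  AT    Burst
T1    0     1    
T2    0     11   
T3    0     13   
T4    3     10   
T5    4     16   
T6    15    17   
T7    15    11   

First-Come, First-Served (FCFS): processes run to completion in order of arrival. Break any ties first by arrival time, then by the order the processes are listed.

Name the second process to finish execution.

Timeline: | T1 0-1 | T2 1-12 | T3 12-25 | T4 25-35 | T5 35-51 | T6 51-68 | T7 68-79 |
Completion: T1=1  T2=12  T3=25  T4=35  T5=51  T6=68  T7=79
Turnaround (C−A): T1=1  T2=12  T3=25  T4=32  T5=47  T6=53  T7=64
Finish order: T1 → T2 → T3 → T4 → T5 → T6 → T7

T2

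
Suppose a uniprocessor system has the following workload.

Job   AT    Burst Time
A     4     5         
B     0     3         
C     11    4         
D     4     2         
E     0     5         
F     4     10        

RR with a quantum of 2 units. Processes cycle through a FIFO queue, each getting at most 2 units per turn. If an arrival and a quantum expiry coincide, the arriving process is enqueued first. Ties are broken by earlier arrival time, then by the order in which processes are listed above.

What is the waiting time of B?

2

Schedule: | B 0-2 | E 2-4 | B 4-5 | A 5-7 | D 7-9 | F 9-11 | E 11-13 | A 13-15 | C 15-17 | F 17-19 | E 19-20 | A 20-21 | C 21-23 | F 23-29 |
Completion: A=21  B=5  C=23  D=9  E=20  F=29
Turnaround (C−A): A=17  B=5  C=12  D=5  E=20  F=25
Waiting(B) = turnaround − burst = 5 − 3 = 2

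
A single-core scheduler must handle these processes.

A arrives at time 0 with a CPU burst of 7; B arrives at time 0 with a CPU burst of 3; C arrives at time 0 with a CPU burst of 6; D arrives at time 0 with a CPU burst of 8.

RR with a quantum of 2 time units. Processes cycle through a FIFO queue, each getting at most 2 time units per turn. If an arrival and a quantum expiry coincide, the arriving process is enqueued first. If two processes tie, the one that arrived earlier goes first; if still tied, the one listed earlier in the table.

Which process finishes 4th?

D

Gantt: | A 0-2 | B 2-4 | C 4-6 | D 6-8 | A 8-10 | B 10-11 | C 11-13 | D 13-15 | A 15-17 | C 17-19 | D 19-21 | A 21-22 | D 22-24 |
Completion: A=22  B=11  C=19  D=24
Turnaround (C−A): A=22  B=11  C=19  D=24
Finish order: B → C → A → D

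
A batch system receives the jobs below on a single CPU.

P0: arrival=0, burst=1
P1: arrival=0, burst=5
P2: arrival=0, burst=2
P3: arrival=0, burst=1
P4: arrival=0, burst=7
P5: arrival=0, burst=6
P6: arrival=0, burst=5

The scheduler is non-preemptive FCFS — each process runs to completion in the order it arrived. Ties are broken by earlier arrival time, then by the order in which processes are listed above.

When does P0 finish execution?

Gantt: | P0 0-1 | P1 1-6 | P2 6-8 | P3 8-9 | P4 9-16 | P5 16-22 | P6 22-27 |
Completion: P0=1  P1=6  P2=8  P3=9  P4=16  P5=22  P6=27

1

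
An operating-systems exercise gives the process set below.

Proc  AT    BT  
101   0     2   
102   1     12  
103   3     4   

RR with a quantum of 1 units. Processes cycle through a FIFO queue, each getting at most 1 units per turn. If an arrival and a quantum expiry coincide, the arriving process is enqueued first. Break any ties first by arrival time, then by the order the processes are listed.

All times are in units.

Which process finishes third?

Timeline: | 101 0-1 | 102 1-2 | 101 2-3 | 102 3-4 | 103 4-5 | 102 5-6 | 103 6-7 | 102 7-8 | 103 8-9 | 102 9-10 | 103 10-11 | 102 11-18 |
Completion: 101=3  102=18  103=11
Finish order: 101 → 103 → 102

102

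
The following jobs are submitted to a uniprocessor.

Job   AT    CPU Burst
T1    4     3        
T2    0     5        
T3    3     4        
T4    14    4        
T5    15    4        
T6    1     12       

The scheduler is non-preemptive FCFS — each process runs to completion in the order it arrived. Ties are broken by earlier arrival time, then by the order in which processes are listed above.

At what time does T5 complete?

32

Gantt: | T2 0-5 | T6 5-17 | T3 17-21 | T1 21-24 | T4 24-28 | T5 28-32 |
Completion: T1=24  T2=5  T3=21  T4=28  T5=32  T6=17
Turnaround (C−A): T1=20  T2=5  T3=18  T4=14  T5=17  T6=16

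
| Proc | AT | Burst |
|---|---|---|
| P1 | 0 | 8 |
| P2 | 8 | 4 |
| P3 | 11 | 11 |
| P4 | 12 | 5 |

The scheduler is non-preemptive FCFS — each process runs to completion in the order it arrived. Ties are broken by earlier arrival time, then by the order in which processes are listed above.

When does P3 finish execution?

23

Timeline: | P1 0-8 | P2 8-12 | P3 12-23 | P4 23-28 |
Completion: P1=8  P2=12  P3=23  P4=28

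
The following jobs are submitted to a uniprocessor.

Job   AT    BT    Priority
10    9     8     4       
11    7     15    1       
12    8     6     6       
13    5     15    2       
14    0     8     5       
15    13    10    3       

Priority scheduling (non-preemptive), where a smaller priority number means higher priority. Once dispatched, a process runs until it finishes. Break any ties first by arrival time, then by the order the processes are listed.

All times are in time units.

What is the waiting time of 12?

Gantt: | 14 0-8 | 11 8-23 | 13 23-38 | 15 38-48 | 10 48-56 | 12 56-62 |
Completion: 10=56  11=23  12=62  13=38  14=8  15=48
Waiting(12) = turnaround − burst = 54 − 6 = 48

48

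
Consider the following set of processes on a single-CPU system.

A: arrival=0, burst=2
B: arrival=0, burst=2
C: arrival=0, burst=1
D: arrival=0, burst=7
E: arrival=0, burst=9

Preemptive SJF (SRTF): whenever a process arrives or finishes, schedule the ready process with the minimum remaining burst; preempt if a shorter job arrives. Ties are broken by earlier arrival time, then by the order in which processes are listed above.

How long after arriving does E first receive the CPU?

12

Gantt: | C 0-1 | A 1-3 | B 3-5 | D 5-12 | E 12-21 |
Completion: A=3  B=5  C=1  D=12  E=21
Response(E) = first start − arrival = 12 − 0 = 12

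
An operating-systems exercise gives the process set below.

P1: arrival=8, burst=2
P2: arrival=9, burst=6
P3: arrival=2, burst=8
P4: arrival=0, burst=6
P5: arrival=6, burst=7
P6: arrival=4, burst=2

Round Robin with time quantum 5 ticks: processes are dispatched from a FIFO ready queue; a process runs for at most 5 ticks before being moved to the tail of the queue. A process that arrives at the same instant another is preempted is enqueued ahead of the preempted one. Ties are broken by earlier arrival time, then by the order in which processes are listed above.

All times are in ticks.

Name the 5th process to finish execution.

Gantt: | P4 0-5 | P3 5-10 | P6 10-12 | P4 12-13 | P5 13-18 | P1 18-20 | P2 20-25 | P3 25-28 | P5 28-30 | P2 30-31 |
Completion: P1=20  P2=31  P3=28  P4=13  P5=30  P6=12
Turnaround (C−A): P1=12  P2=22  P3=26  P4=13  P5=24  P6=8
Finish order: P6 → P4 → P1 → P3 → P5 → P2

P5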